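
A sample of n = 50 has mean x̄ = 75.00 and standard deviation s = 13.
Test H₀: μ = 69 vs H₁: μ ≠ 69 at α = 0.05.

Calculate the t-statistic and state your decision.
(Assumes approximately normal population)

df = n - 1 = 49
SE = s/√n = 13/√50 = 1.8385
t = (x̄ - μ₀)/SE = (75.00 - 69)/1.8385 = 3.2635
Critical value: t_{0.025,49} = ±2.010
p-value ≈ 0.0020
Decision: reject H₀

Answer: t = 3.2635, reject H₀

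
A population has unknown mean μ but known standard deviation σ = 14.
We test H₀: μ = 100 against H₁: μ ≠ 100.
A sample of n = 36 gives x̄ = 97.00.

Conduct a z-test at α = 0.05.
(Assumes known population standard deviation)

Answer: z = -1.2857, fail to reject H₀

Derivation:
Standard error: SE = σ/√n = 14/√36 = 2.3333
z-statistic: z = (x̄ - μ₀)/SE = (97.00 - 100)/2.3333 = -1.2857
Critical value: ±1.960
p-value = 0.1985
Decision: fail to reject H₀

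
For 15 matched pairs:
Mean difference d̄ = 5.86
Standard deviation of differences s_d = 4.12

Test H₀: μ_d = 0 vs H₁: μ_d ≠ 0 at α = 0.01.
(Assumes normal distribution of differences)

df = n - 1 = 14
SE = s_d/√n = 4.12/√15 = 1.0638
t = d̄/SE = 5.86/1.0638 = 5.5086
Critical value: t_{0.005,14} = ±2.977
p-value ≈ 0.0001
Decision: reject H₀

Answer: t = 5.5086, reject H₀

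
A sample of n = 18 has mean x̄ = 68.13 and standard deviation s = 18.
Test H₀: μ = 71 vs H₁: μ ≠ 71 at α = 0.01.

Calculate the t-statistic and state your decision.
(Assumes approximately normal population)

df = n - 1 = 17
SE = s/√n = 18/√18 = 4.2426
t = (x̄ - μ₀)/SE = (68.13 - 71)/4.2426 = -0.6765
Critical value: t_{0.005,17} = ±2.898
p-value ≈ 0.5078
Decision: fail to reject H₀

Answer: t = -0.6765, fail to reject H₀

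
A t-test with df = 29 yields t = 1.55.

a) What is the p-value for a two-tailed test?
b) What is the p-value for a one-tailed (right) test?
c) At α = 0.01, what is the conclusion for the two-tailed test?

Answer: a) 0.1320, b) 0.0660, c) fail to reject H₀

Derivation:
Using t-distribution with df = 29:
a) Two-tailed: p = 2×P(T > 1.55) = 0.1320
b) One-tailed: p = P(T > 1.55) = 0.0660
c) 0.1320 ≥ 0.01, fail to reject H₀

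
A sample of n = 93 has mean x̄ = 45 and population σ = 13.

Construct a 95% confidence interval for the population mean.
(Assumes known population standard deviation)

Confidence level: 95%, α = 0.05
z_0.025 = 1.960
SE = σ/√n = 13/√93 = 1.3480
Margin of error = 1.960 × 1.3480 = 2.6421
CI: x̄ ± margin = 45 ± 2.6421
CI: (42.3579, 47.6421)

Answer: (42.3579, 47.6421)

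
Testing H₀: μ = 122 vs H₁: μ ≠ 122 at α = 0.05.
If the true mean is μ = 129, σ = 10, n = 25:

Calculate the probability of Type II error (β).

Answer: β ≈ 0.0618

Derivation:
SE = σ/√n = 10/√25 = 2.0000
Critical values: μ₀ ± z_0.025×SE = 122 ± 1.960×2.0000
Acceptance region: (118.0800, 125.9200)
Under H₁ (μ = 129): z_high = (125.9200 - 129)/2.0000 = -1.5400, z_low = (118.0800 - 129)/2.0000 = -5.4600
β = P(not reject | H₁) = Φ(-1.5400) - Φ(-5.4600) ≈ 0.0618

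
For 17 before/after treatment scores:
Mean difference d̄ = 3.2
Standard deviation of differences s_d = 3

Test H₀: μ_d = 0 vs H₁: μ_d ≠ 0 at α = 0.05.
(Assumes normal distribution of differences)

df = n - 1 = 16
SE = s_d/√n = 3/√17 = 0.7276
t = d̄/SE = 3.2/0.7276 = 4.3980
Critical value: t_{0.025,16} = ±2.120
p-value ≈ 0.0004
Decision: reject H₀

Answer: t = 4.3980, reject H₀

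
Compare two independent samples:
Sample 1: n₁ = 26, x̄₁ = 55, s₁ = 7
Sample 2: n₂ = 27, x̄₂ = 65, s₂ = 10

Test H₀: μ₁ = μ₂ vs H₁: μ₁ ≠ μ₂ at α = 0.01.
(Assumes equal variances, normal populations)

Answer: t = -4.2024, reject H₀

Derivation:
Pooled variance: s²_p = [25×7² + 26×10²]/(51) = 75.0000
s_p = 8.6603
SE = s_p×√(1/n₁ + 1/n₂) = 8.6603×√(1/26 + 1/27) = 2.3796
t = (x̄₁ - x̄₂)/SE = (55 - 65)/2.3796 = -4.2024
df = 51, t-critical = ±2.676
Decision: reject H₀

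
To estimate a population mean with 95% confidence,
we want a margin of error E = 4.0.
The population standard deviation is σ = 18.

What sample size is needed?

Answer: n = 78

Derivation:
z_0.025 = 1.960
n = (z×σ/E)² = (1.960×18/4.0)²
n = 77.7924
Round up: n = 78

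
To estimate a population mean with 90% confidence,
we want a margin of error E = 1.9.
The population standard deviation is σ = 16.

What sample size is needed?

z_0.05 = 1.645
n = (z×σ/E)² = (1.645×16/1.9)²
n = 191.8954
Round up: n = 192

Answer: n = 192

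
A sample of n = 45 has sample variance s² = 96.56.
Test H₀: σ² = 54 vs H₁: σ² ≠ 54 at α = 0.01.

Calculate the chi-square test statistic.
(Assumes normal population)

Answer: χ² = 78.6785, reject H₀

Derivation:
df = n - 1 = 44
χ² = (n-1)s²/σ₀² = 44×96.56/54 = 78.6785
Critical values: χ²_{0.995,44} = 23.584, χ²_{0.005,44} = 71.893
Rejection region: χ² < 23.584 or χ² > 71.893
Decision: reject H₀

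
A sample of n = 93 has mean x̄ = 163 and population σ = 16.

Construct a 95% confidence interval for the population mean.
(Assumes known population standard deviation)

Answer: (159.7482, 166.2518)

Derivation:
Confidence level: 95%, α = 0.05
z_0.025 = 1.960
SE = σ/√n = 16/√93 = 1.6591
Margin of error = 1.960 × 1.6591 = 3.2518
CI: x̄ ± margin = 163 ± 3.2518
CI: (159.7482, 166.2518)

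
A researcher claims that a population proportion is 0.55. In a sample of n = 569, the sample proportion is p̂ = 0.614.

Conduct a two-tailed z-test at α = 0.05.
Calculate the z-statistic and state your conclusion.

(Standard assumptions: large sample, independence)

H₀: p = 0.55, H₁: p ≠ 0.55
Standard error: SE = √(p₀(1-p₀)/n) = √(0.55×0.45/569) = 0.020856
z-statistic: z = (p̂ - p₀)/SE = (0.614 - 0.55)/0.020856 = 3.0687
Critical value: z_0.025 = ±1.960
p-value = 0.0021
Decision: reject H₀ at α = 0.05

Answer: z = 3.0687, reject H₀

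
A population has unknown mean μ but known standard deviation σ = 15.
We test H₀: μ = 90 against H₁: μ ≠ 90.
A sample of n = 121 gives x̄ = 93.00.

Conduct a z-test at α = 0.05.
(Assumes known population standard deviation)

Answer: z = 2.2001, reject H₀

Derivation:
Standard error: SE = σ/√n = 15/√121 = 1.3636
z-statistic: z = (x̄ - μ₀)/SE = (93.00 - 90)/1.3636 = 2.2001
Critical value: ±1.960
p-value = 0.0278
Decision: reject H₀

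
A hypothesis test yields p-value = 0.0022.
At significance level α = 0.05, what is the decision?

Compare p-value to α:
0.0022 < 0.05
Decision: reject H₀

Answer: reject H₀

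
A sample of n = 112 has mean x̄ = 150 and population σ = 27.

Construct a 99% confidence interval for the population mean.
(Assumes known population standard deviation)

Confidence level: 99%, α = 0.01
z_0.005 = 2.576
SE = σ/√n = 27/√112 = 2.5513
Margin of error = 2.576 × 2.5513 = 6.5721
CI: x̄ ± margin = 150 ± 6.5721
CI: (143.4279, 156.5721)

Answer: (143.4279, 156.5721)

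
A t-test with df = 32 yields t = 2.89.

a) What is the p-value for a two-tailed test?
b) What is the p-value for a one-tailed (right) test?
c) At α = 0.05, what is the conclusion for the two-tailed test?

Using t-distribution with df = 32:
a) Two-tailed: p = 2×P(T > 2.89) = 0.0069
b) One-tailed: p = P(T > 2.89) = 0.0034
c) 0.0069 < 0.05, reject H₀

Answer: a) 0.0069, b) 0.0034, c) reject H₀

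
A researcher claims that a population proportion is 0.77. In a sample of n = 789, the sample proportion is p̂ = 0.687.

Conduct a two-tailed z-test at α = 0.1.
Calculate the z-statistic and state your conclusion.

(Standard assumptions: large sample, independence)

H₀: p = 0.77, H₁: p ≠ 0.77
Standard error: SE = √(p₀(1-p₀)/n) = √(0.77×0.23/789) = 0.014982
z-statistic: z = (p̂ - p₀)/SE = (0.687 - 0.77)/0.014982 = -5.5400
Critical value: z_0.05 = ±1.645
p-value < 0.0001
Decision: reject H₀ at α = 0.1

Answer: z = -5.5400, reject H₀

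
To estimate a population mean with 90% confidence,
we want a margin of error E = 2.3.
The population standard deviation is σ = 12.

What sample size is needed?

Answer: n = 74

Derivation:
z_0.05 = 1.645
n = (z×σ/E)² = (1.645×12/2.3)²
n = 73.6612
Round up: n = 74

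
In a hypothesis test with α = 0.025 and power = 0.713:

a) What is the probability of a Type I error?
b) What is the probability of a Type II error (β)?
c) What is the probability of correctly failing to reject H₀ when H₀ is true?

a) Type I error probability = α = 0.025
b) Power = P(reject H₀ | H₁ true) = 1 - β = 0.713, so Type II error probability = β = 1 - Power = 0.287
c) P(fail to reject H₀ | H₀ true) = 1 - α = 0.975

Answer: a) 0.025, b) 0.287, c) 0.975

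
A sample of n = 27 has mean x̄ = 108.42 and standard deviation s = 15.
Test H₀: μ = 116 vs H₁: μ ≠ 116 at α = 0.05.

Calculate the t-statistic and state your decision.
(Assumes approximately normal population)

df = n - 1 = 26
SE = s/√n = 15/√27 = 2.8868
t = (x̄ - μ₀)/SE = (108.42 - 116)/2.8868 = -2.6257
Critical value: t_{0.025,26} = ±2.056
p-value ≈ 0.0143
Decision: reject H₀

Answer: t = -2.6257, reject H₀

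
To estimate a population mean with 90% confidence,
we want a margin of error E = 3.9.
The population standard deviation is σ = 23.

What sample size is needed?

Answer: n = 95

Derivation:
z_0.05 = 1.645
n = (z×σ/E)² = (1.645×23/3.9)²
n = 94.1149
Round up: n = 95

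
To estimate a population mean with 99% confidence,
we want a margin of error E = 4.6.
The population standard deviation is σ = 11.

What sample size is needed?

Answer: n = 38

Derivation:
z_0.005 = 2.576
n = (z×σ/E)² = (2.576×11/4.6)²
n = 37.9456
Round up: n = 38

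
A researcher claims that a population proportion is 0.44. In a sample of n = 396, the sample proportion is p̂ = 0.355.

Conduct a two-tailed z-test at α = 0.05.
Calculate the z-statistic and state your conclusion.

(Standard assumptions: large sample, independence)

Answer: z = -3.4076, reject H₀

Derivation:
H₀: p = 0.44, H₁: p ≠ 0.44
Standard error: SE = √(p₀(1-p₀)/n) = √(0.44×0.56/396) = 0.024944
z-statistic: z = (p̂ - p₀)/SE = (0.355 - 0.44)/0.024944 = -3.4076
Critical value: z_0.025 = ±1.960
p-value = 0.0007
Decision: reject H₀ at α = 0.05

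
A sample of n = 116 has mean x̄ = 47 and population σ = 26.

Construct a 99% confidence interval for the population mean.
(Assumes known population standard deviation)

Answer: (40.7815, 53.2185)

Derivation:
Confidence level: 99%, α = 0.01
z_0.005 = 2.576
SE = σ/√n = 26/√116 = 2.4140
Margin of error = 2.576 × 2.4140 = 6.2185
CI: x̄ ± margin = 47 ± 6.2185
CI: (40.7815, 53.2185)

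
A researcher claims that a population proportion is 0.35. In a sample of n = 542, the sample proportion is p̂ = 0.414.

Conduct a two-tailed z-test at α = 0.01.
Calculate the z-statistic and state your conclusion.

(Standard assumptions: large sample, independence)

Answer: z = 3.1238, reject H₀

Derivation:
H₀: p = 0.35, H₁: p ≠ 0.35
Standard error: SE = √(p₀(1-p₀)/n) = √(0.35×0.65/542) = 0.020488
z-statistic: z = (p̂ - p₀)/SE = (0.414 - 0.35)/0.020488 = 3.1238
Critical value: z_0.005 = ±2.576
p-value = 0.0018
Decision: reject H₀ at α = 0.01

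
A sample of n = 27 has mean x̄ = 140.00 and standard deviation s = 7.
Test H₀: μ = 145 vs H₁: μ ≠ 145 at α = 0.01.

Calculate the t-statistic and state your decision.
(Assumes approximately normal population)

df = n - 1 = 26
SE = s/√n = 7/√27 = 1.3472
t = (x̄ - μ₀)/SE = (140.00 - 145)/1.3472 = -3.7114
Critical value: t_{0.005,26} = ±2.779
p-value ≈ 0.0010
Decision: reject H₀

Answer: t = -3.7114, reject H₀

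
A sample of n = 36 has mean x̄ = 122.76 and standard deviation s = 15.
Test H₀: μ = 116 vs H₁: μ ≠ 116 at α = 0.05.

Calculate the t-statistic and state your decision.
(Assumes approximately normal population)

Answer: t = 2.7040, reject H₀

Derivation:
df = n - 1 = 35
SE = s/√n = 15/√36 = 2.5000
t = (x̄ - μ₀)/SE = (122.76 - 116)/2.5000 = 2.7040
Critical value: t_{0.025,35} = ±2.030
p-value ≈ 0.0105
Decision: reject H₀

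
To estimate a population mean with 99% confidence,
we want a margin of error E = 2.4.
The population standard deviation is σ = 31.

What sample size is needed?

Answer: n = 1108

Derivation:
z_0.005 = 2.576
n = (z×σ/E)² = (2.576×31/2.4)²
n = 1107.1147
Round up: n = 1108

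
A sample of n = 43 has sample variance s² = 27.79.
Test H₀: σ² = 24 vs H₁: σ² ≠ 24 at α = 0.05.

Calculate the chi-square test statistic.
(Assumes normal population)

df = n - 1 = 42
χ² = (n-1)s²/σ₀² = 42×27.79/24 = 48.6325
Critical values: χ²_{0.975,42} = 25.999, χ²_{0.025,42} = 61.777
Rejection region: χ² < 25.999 or χ² > 61.777
Decision: fail to reject H₀

Answer: χ² = 48.6325, fail to reject H₀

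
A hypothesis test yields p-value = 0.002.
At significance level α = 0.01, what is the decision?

Compare p-value to α:
0.002 < 0.01
Decision: reject H₀

Answer: reject H₀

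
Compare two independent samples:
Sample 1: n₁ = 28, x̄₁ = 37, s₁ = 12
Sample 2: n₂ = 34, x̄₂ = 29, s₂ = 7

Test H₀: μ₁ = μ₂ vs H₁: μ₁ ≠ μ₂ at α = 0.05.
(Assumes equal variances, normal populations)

Pooled variance: s²_p = [27×12² + 33×7²]/(60) = 91.7500
s_p = 9.5786
SE = s_p×√(1/n₁ + 1/n₂) = 9.5786×√(1/28 + 1/34) = 2.4444
t = (x̄₁ - x̄₂)/SE = (37 - 29)/2.4444 = 3.2728
df = 60, t-critical = ±2.000
Decision: reject H₀

Answer: t = 3.2728, reject H₀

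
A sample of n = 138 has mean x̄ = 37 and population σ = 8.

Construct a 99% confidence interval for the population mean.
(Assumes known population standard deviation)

Answer: (35.2457, 38.7543)

Derivation:
Confidence level: 99%, α = 0.01
z_0.005 = 2.576
SE = σ/√n = 8/√138 = 0.6810
Margin of error = 2.576 × 0.6810 = 1.7543
CI: x̄ ± margin = 37 ± 1.7543
CI: (35.2457, 38.7543)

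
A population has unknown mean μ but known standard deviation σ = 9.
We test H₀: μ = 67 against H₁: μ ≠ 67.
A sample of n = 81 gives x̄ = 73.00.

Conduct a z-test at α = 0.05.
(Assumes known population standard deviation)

Answer: z = 6.0000, reject H₀

Derivation:
Standard error: SE = σ/√n = 9/√81 = 1.0000
z-statistic: z = (x̄ - μ₀)/SE = (73.00 - 67)/1.0000 = 6.0000
Critical value: ±1.960
p-value < 0.0001
Decision: reject H₀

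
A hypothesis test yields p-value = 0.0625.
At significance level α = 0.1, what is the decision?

Answer: reject H₀

Derivation:
Compare p-value to α:
0.0625 < 0.1
Decision: reject H₀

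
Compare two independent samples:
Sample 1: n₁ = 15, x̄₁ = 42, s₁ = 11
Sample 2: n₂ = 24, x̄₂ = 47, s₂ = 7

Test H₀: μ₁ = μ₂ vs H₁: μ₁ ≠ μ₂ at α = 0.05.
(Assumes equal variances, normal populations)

Pooled variance: s²_p = [14×11² + 23×7²]/(37) = 76.2432
s_p = 8.7317
SE = s_p×√(1/n₁ + 1/n₂) = 8.7317×√(1/15 + 1/24) = 2.8740
t = (x̄₁ - x̄₂)/SE = (42 - 47)/2.8740 = -1.7397
df = 37, t-critical = ±2.026
Decision: fail to reject H₀

Answer: t = -1.7397, fail to reject H₀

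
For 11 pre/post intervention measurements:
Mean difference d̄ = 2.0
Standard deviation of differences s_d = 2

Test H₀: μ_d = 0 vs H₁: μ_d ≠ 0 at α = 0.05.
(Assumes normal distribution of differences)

Answer: t = 3.3167, reject H₀

Derivation:
df = n - 1 = 10
SE = s_d/√n = 2/√11 = 0.6030
t = d̄/SE = 2.0/0.6030 = 3.3167
Critical value: t_{0.025,10} = ±2.228
p-value ≈ 0.0078
Decision: reject H₀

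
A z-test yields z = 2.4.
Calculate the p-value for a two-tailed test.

For z = 2.4:
p = 2×P(Z > |2.4|) = 2×(1 - Φ(2.4)) = 0.0164

Answer: p-value ≈ 0.0164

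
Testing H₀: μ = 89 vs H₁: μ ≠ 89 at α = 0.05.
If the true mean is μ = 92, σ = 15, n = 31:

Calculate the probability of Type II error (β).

SE = σ/√n = 15/√31 = 2.6941
Critical values: μ₀ ± z_0.025×SE = 89 ± 1.960×2.6941
Acceptance region: (83.7196, 94.2804)
Under H₁ (μ = 92): z_high = (94.2804 - 92)/2.6941 = 0.8464, z_low = (83.7196 - 92)/2.6941 = -3.0735
β = P(not reject | H₁) = Φ(0.8464) - Φ(-3.0735) ≈ 0.8003

Answer: β ≈ 0.8003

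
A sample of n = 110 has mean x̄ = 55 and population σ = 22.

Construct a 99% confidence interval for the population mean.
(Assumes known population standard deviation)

Confidence level: 99%, α = 0.01
z_0.005 = 2.576
SE = σ/√n = 22/√110 = 2.0976
Margin of error = 2.576 × 2.0976 = 5.4034
CI: x̄ ± margin = 55 ± 5.4034
CI: (49.5966, 60.4034)

Answer: (49.5966, 60.4034)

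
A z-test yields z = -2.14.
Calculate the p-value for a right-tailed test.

Answer: p-value ≈ 0.9838

Derivation:
For z = -2.14:
p = P(Z > -2.14) = 1 - Φ(-2.14) = 0.9838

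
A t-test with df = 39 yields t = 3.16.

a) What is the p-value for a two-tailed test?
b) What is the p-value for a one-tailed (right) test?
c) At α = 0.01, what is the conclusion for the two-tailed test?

Answer: a) 0.0030, b) 0.0015, c) reject H₀

Derivation:
Using t-distribution with df = 39:
a) Two-tailed: p = 2×P(T > 3.16) = 0.0030
b) One-tailed: p = P(T > 3.16) = 0.0015
c) 0.0030 < 0.01, reject H₀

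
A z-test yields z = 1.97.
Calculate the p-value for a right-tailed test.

Answer: p-value ≈ 0.0244

Derivation:
For z = 1.97:
p = P(Z > 1.97) = 1 - Φ(1.97) = 0.0244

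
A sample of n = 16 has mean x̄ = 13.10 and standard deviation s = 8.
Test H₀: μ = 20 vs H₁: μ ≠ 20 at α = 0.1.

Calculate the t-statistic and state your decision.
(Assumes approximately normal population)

Answer: t = -3.4500, reject H₀

Derivation:
df = n - 1 = 15
SE = s/√n = 8/√16 = 2.0000
t = (x̄ - μ₀)/SE = (13.10 - 20)/2.0000 = -3.4500
Critical value: t_{0.05,15} = ±1.753
p-value ≈ 0.0036
Decision: reject H₀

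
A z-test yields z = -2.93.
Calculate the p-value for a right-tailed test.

Answer: p-value ≈ 0.9983

Derivation:
For z = -2.93:
p = P(Z > -2.93) = 1 - Φ(-2.93) = 0.9983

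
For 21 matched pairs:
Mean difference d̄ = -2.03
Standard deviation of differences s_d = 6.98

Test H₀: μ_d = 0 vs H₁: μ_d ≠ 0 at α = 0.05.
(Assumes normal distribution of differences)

Answer: t = -1.3327, fail to reject H₀

Derivation:
df = n - 1 = 20
SE = s_d/√n = 6.98/√21 = 1.5232
t = d̄/SE = -2.03/1.5232 = -1.3327
Critical value: t_{0.025,20} = ±2.086
p-value ≈ 0.1976
Decision: fail to reject H₀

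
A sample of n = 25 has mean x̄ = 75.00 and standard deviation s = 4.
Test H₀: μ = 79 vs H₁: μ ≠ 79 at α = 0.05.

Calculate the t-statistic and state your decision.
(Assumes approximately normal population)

Answer: t = -5.0000, reject H₀

Derivation:
df = n - 1 = 24
SE = s/√n = 4/√25 = 0.8000
t = (x̄ - μ₀)/SE = (75.00 - 79)/0.8000 = -5.0000
Critical value: t_{0.025,24} = ±2.064
p-value < 0.0001
Decision: reject H₀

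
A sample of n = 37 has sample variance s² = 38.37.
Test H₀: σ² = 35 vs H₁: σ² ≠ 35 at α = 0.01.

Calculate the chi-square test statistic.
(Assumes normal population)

df = n - 1 = 36
χ² = (n-1)s²/σ₀² = 36×38.37/35 = 39.4663
Critical values: χ²_{0.995,36} = 17.887, χ²_{0.005,36} = 61.581
Rejection region: χ² < 17.887 or χ² > 61.581
Decision: fail to reject H₀

Answer: χ² = 39.4663, fail to reject H₀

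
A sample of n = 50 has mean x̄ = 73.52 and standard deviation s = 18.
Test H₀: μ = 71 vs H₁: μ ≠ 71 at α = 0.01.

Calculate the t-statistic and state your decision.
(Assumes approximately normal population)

Answer: t = 0.9899, fail to reject H₀

Derivation:
df = n - 1 = 49
SE = s/√n = 18/√50 = 2.5456
t = (x̄ - μ₀)/SE = (73.52 - 71)/2.5456 = 0.9899
Critical value: t_{0.005,49} = ±2.680
p-value ≈ 0.3271
Decision: fail to reject H₀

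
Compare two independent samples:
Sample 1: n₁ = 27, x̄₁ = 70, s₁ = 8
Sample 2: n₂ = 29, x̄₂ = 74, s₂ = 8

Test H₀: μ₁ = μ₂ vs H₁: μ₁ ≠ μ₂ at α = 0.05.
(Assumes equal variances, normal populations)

Answer: t = -1.8696, fail to reject H₀

Derivation:
Pooled variance: s²_p = [26×8² + 28×8²]/(54) = 64.0000
s_p = 8.0000
SE = s_p×√(1/n₁ + 1/n₂) = 8.0000×√(1/27 + 1/29) = 2.1395
t = (x̄₁ - x̄₂)/SE = (70 - 74)/2.1395 = -1.8696
df = 54, t-critical = ±2.005
Decision: fail to reject H₀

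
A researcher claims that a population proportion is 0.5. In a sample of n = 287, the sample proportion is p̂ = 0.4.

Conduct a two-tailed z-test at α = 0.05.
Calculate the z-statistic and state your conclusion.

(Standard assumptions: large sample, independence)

Answer: z = -3.3882, reject H₀

Derivation:
H₀: p = 0.5, H₁: p ≠ 0.5
Standard error: SE = √(p₀(1-p₀)/n) = √(0.5×0.5/287) = 0.029514
z-statistic: z = (p̂ - p₀)/SE = (0.4 - 0.5)/0.029514 = -3.3882
Critical value: z_0.025 = ±1.960
p-value = 0.0007
Decision: reject H₀ at α = 0.05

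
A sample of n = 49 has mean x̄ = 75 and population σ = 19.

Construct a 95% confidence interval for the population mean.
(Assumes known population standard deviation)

Answer: (69.6800, 80.3200)

Derivation:
Confidence level: 95%, α = 0.05
z_0.025 = 1.960
SE = σ/√n = 19/√49 = 2.7143
Margin of error = 1.960 × 2.7143 = 5.3200
CI: x̄ ± margin = 75 ± 5.3200
CI: (69.6800, 80.3200)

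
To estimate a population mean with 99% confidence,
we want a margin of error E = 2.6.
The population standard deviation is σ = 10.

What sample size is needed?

Answer: n = 99

Derivation:
z_0.005 = 2.576
n = (z×σ/E)² = (2.576×10/2.6)²
n = 98.1624
Round up: n = 99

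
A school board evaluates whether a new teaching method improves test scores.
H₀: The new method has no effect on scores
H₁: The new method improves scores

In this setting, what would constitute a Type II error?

Answer: Failing to adopt an effective teaching method

Derivation:
Type I error (α): Rejecting H₀ when H₀ is true
Type II error (β): Failing to reject H₀ when H₁ is true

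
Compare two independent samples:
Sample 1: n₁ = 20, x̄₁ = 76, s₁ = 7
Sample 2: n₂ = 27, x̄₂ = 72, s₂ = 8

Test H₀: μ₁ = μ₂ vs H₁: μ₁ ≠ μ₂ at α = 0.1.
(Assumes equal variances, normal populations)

Pooled variance: s²_p = [19×7² + 26×8²]/(45) = 57.6667
s_p = 7.5939
SE = s_p×√(1/n₁ + 1/n₂) = 7.5939×√(1/20 + 1/27) = 2.2404
t = (x̄₁ - x̄₂)/SE = (76 - 72)/2.2404 = 1.7854
df = 45, t-critical = ±1.679
Decision: reject H₀

Answer: t = 1.7854, reject H₀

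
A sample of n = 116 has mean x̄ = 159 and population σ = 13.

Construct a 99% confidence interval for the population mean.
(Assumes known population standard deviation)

Answer: (155.8908, 162.1092)

Derivation:
Confidence level: 99%, α = 0.01
z_0.005 = 2.576
SE = σ/√n = 13/√116 = 1.2070
Margin of error = 2.576 × 1.2070 = 3.1092
CI: x̄ ± margin = 159 ± 3.1092
CI: (155.8908, 162.1092)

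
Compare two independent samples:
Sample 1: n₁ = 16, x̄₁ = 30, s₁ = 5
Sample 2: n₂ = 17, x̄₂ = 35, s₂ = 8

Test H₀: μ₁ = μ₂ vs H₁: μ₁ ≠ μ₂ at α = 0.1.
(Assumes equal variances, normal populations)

Answer: t = -2.1368, reject H₀

Derivation:
Pooled variance: s²_p = [15×5² + 16×8²]/(31) = 45.1290
s_p = 6.7178
SE = s_p×√(1/n₁ + 1/n₂) = 6.7178×√(1/16 + 1/17) = 2.3399
t = (x̄₁ - x̄₂)/SE = (30 - 35)/2.3399 = -2.1368
df = 31, t-critical = ±1.696
Decision: reject H₀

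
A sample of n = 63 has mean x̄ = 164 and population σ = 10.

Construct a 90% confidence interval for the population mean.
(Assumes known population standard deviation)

Confidence level: 90%, α = 0.1
z_0.05 = 1.645
SE = σ/√n = 10/√63 = 1.2599
Margin of error = 1.645 × 1.2599 = 2.0725
CI: x̄ ± margin = 164 ± 2.0725
CI: (161.9275, 166.0725)

Answer: (161.9275, 166.0725)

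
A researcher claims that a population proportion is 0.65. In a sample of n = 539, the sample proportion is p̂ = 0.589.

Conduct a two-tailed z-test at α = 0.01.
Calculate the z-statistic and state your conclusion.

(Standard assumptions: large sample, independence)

H₀: p = 0.65, H₁: p ≠ 0.65
Standard error: SE = √(p₀(1-p₀)/n) = √(0.65×0.35/539) = 0.020545
z-statistic: z = (p̂ - p₀)/SE = (0.589 - 0.65)/0.020545 = -2.9691
Critical value: z_0.005 = ±2.576
p-value = 0.0030
Decision: reject H₀ at α = 0.01

Answer: z = -2.9691, reject H₀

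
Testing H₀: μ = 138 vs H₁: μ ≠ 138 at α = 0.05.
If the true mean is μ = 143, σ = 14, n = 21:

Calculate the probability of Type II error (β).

Answer: β ≈ 0.6266

Derivation:
SE = σ/√n = 14/√21 = 3.0551
Critical values: μ₀ ± z_0.025×SE = 138 ± 1.960×3.0551
Acceptance region: (132.0120, 143.9880)
Under H₁ (μ = 143): z_high = (143.9880 - 143)/3.0551 = 0.3234, z_low = (132.0120 - 143)/3.0551 = -3.5966
β = P(not reject | H₁) = Φ(0.3234) - Φ(-3.5966) ≈ 0.6266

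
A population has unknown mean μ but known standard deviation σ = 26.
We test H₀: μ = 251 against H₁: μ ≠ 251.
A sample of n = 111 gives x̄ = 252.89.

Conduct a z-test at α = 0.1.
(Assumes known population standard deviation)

Standard error: SE = σ/√n = 26/√111 = 2.4678
z-statistic: z = (x̄ - μ₀)/SE = (252.89 - 251)/2.4678 = 0.7659
Critical value: ±1.645
p-value = 0.4437
Decision: fail to reject H₀

Answer: z = 0.7659, fail to reject H₀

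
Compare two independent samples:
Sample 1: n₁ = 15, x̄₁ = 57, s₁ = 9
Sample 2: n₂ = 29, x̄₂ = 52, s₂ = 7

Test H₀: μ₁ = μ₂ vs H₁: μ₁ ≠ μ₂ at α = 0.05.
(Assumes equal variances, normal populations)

Pooled variance: s²_p = [14×9² + 28×7²]/(42) = 59.6667
s_p = 7.7244
SE = s_p×√(1/n₁ + 1/n₂) = 7.7244×√(1/15 + 1/29) = 2.4567
t = (x̄₁ - x̄₂)/SE = (57 - 52)/2.4567 = 2.0353
df = 42, t-critical = ±2.018
Decision: reject H₀

Answer: t = 2.0353, reject H₀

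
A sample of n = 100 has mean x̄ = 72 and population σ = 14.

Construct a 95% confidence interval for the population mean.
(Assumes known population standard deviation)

Answer: (69.2560, 74.7440)

Derivation:
Confidence level: 95%, α = 0.05
z_0.025 = 1.960
SE = σ/√n = 14/√100 = 1.4000
Margin of error = 1.960 × 1.4000 = 2.7440
CI: x̄ ± margin = 72 ± 2.7440
CI: (69.2560, 74.7440)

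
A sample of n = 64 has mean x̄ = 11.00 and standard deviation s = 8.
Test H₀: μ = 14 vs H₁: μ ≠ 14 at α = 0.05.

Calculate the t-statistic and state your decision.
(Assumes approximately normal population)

df = n - 1 = 63
SE = s/√n = 8/√64 = 1.0000
t = (x̄ - μ₀)/SE = (11.00 - 14)/1.0000 = -3.0000
Critical value: t_{0.025,63} = ±1.998
p-value ≈ 0.0039
Decision: reject H₀

Answer: t = -3.0000, reject H₀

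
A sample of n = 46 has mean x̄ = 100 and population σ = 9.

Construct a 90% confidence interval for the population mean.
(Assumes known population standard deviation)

Answer: (97.8171, 102.1829)

Derivation:
Confidence level: 90%, α = 0.1
z_0.05 = 1.645
SE = σ/√n = 9/√46 = 1.3270
Margin of error = 1.645 × 1.3270 = 2.1829
CI: x̄ ± margin = 100 ± 2.1829
CI: (97.8171, 102.1829)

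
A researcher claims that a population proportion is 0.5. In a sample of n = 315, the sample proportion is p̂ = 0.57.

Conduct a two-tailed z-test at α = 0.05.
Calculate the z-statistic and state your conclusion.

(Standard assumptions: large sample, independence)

H₀: p = 0.5, H₁: p ≠ 0.5
Standard error: SE = √(p₀(1-p₀)/n) = √(0.5×0.5/315) = 0.028172
z-statistic: z = (p̂ - p₀)/SE = (0.57 - 0.5)/0.028172 = 2.4847
Critical value: z_0.025 = ±1.960
p-value = 0.0130
Decision: reject H₀ at α = 0.05

Answer: z = 2.4847, reject H₀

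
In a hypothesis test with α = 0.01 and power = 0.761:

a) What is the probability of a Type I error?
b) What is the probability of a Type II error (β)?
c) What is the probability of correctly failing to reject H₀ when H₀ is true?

Answer: a) 0.01, b) 0.239, c) 0.99

Derivation:
a) Type I error probability = α = 0.01
b) Power = P(reject H₀ | H₁ true) = 1 - β = 0.761, so Type II error probability = β = 1 - Power = 0.239
c) P(fail to reject H₀ | H₀ true) = 1 - α = 0.99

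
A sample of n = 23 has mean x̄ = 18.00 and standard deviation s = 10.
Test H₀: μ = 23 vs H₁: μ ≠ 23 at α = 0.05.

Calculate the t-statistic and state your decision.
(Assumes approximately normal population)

df = n - 1 = 22
SE = s/√n = 10/√23 = 2.0851
t = (x̄ - μ₀)/SE = (18.00 - 23)/2.0851 = -2.3980
Critical value: t_{0.025,22} = ±2.074
p-value ≈ 0.0254
Decision: reject H₀

Answer: t = -2.3980, reject H₀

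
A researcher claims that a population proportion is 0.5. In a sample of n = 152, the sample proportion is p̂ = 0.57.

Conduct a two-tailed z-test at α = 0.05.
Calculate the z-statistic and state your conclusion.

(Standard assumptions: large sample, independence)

Answer: z = 1.7261, fail to reject H₀

Derivation:
H₀: p = 0.5, H₁: p ≠ 0.5
Standard error: SE = √(p₀(1-p₀)/n) = √(0.5×0.5/152) = 0.040555
z-statistic: z = (p̂ - p₀)/SE = (0.57 - 0.5)/0.040555 = 1.7261
Critical value: z_0.025 = ±1.960
p-value = 0.0843
Decision: fail to reject H₀ at α = 0.05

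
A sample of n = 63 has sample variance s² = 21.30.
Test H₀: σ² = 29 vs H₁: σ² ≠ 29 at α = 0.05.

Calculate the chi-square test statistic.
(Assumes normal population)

Answer: χ² = 45.5379, fail to reject H₀

Derivation:
df = n - 1 = 62
χ² = (n-1)s²/σ₀² = 62×21.30/29 = 45.5379
Critical values: χ²_{0.975,62} = 42.126, χ²_{0.025,62} = 85.654
Rejection region: χ² < 42.126 or χ² > 85.654
Decision: fail to reject H₀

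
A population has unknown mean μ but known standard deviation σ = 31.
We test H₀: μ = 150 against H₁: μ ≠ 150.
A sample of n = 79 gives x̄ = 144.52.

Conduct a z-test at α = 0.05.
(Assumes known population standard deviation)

Answer: z = -1.5712, fail to reject H₀

Derivation:
Standard error: SE = σ/√n = 31/√79 = 3.4878
z-statistic: z = (x̄ - μ₀)/SE = (144.52 - 150)/3.4878 = -1.5712
Critical value: ±1.960
p-value = 0.1161
Decision: fail to reject H₀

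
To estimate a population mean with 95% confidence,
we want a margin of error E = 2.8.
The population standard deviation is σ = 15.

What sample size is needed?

z_0.025 = 1.960
n = (z×σ/E)² = (1.960×15/2.8)²
n = 110.2500
Round up: n = 111

Answer: n = 111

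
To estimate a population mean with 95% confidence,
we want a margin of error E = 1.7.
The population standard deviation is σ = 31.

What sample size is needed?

Answer: n = 1278

Derivation:
z_0.025 = 1.960
n = (z×σ/E)² = (1.960×31/1.7)²
n = 1277.4317
Round up: n = 1278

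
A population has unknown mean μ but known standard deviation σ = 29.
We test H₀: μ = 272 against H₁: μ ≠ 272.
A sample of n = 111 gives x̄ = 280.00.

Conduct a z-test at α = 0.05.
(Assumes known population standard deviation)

Answer: z = 2.9063, reject H₀

Derivation:
Standard error: SE = σ/√n = 29/√111 = 2.7526
z-statistic: z = (x̄ - μ₀)/SE = (280.00 - 272)/2.7526 = 2.9063
Critical value: ±1.960
p-value = 0.0037
Decision: reject H₀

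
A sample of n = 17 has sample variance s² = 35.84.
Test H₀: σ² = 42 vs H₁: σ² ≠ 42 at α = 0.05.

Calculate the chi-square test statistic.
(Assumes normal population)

Answer: χ² = 13.6533, fail to reject H₀

Derivation:
df = n - 1 = 16
χ² = (n-1)s²/σ₀² = 16×35.84/42 = 13.6533
Critical values: χ²_{0.975,16} = 6.908, χ²_{0.025,16} = 28.845
Rejection region: χ² < 6.908 or χ² > 28.845
Decision: fail to reject H₀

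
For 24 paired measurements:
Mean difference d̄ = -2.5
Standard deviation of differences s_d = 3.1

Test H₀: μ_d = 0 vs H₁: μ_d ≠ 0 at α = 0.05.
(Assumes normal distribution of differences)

Answer: t = -3.9507, reject H₀

Derivation:
df = n - 1 = 23
SE = s_d/√n = 3.1/√24 = 0.6328
t = d̄/SE = -2.5/0.6328 = -3.9507
Critical value: t_{0.025,23} = ±2.069
p-value ≈ 0.0006
Decision: reject H₀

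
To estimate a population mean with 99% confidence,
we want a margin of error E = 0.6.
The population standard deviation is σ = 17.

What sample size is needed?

Answer: n = 5328

Derivation:
z_0.005 = 2.576
n = (z×σ/E)² = (2.576×17/0.6)²
n = 5327.0535
Round up: n = 5328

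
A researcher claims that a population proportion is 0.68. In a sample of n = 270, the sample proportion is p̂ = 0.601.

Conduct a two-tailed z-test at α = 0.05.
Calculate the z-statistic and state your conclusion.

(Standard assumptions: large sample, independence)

H₀: p = 0.68, H₁: p ≠ 0.68
Standard error: SE = √(p₀(1-p₀)/n) = √(0.68×0.32/270) = 0.028389
z-statistic: z = (p̂ - p₀)/SE = (0.601 - 0.68)/0.028389 = -2.7828
Critical value: z_0.025 = ±1.960
p-value = 0.0054
Decision: reject H₀ at α = 0.05

Answer: z = -2.7828, reject H₀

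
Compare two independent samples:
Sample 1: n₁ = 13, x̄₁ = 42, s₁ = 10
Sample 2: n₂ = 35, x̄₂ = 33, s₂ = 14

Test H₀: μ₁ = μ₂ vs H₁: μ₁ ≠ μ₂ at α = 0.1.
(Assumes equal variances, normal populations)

Answer: t = 2.1193, reject H₀

Derivation:
Pooled variance: s²_p = [12×10² + 34×14²]/(46) = 170.9565
s_p = 13.0750
SE = s_p×√(1/n₁ + 1/n₂) = 13.0750×√(1/13 + 1/35) = 4.2467
t = (x̄₁ - x̄₂)/SE = (42 - 33)/4.2467 = 2.1193
df = 46, t-critical = ±1.679
Decision: reject H₀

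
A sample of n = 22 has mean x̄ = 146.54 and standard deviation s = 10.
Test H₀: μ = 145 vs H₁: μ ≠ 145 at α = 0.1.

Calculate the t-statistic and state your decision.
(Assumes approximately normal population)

df = n - 1 = 21
SE = s/√n = 10/√22 = 2.1320
t = (x̄ - μ₀)/SE = (146.54 - 145)/2.1320 = 0.7223
Critical value: t_{0.05,21} = ±1.721
p-value ≈ 0.4781
Decision: fail to reject H₀

Answer: t = 0.7223, fail to reject H₀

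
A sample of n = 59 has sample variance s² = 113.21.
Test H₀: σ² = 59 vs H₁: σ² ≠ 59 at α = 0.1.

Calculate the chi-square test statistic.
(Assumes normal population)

Answer: χ² = 111.2912, reject H₀

Derivation:
df = n - 1 = 58
χ² = (n-1)s²/σ₀² = 58×113.21/59 = 111.2912
Critical values: χ²_{0.95,58} = 41.492, χ²_{0.05,58} = 76.778
Rejection region: χ² < 41.492 or χ² > 76.778
Decision: reject H₀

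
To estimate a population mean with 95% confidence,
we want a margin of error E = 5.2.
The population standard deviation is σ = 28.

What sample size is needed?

z_0.025 = 1.960
n = (z×σ/E)² = (1.960×28/5.2)²
n = 111.3837
Round up: n = 112

Answer: n = 112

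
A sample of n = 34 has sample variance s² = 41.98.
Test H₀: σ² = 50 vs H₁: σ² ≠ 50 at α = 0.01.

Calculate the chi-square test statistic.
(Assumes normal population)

Answer: χ² = 27.7068, fail to reject H₀

Derivation:
df = n - 1 = 33
χ² = (n-1)s²/σ₀² = 33×41.98/50 = 27.7068
Critical values: χ²_{0.995,33} = 15.815, χ²_{0.005,33} = 57.648
Rejection region: χ² < 15.815 or χ² > 57.648
Decision: fail to reject H₀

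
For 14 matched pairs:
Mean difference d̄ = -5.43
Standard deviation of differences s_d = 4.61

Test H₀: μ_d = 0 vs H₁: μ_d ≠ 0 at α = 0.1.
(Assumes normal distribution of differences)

Answer: t = -4.4071, reject H₀

Derivation:
df = n - 1 = 13
SE = s_d/√n = 4.61/√14 = 1.2321
t = d̄/SE = -5.43/1.2321 = -4.4071
Critical value: t_{0.05,13} = ±1.771
p-value ≈ 0.0007
Decision: reject H₀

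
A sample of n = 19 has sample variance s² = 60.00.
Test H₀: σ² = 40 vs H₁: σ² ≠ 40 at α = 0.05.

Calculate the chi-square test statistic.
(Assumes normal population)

Answer: χ² = 27.0000, fail to reject H₀

Derivation:
df = n - 1 = 18
χ² = (n-1)s²/σ₀² = 18×60.00/40 = 27.0000
Critical values: χ²_{0.975,18} = 8.231, χ²_{0.025,18} = 31.526
Rejection region: χ² < 8.231 or χ² > 31.526
Decision: fail to reject H₀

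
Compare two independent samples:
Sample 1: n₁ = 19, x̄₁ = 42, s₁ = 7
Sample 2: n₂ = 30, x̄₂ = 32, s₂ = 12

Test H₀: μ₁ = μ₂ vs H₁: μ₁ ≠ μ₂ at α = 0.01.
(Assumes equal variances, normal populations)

Pooled variance: s²_p = [18×7² + 29×12²]/(47) = 107.6170
s_p = 10.3739
SE = s_p×√(1/n₁ + 1/n₂) = 10.3739×√(1/19 + 1/30) = 3.0416
t = (x̄₁ - x̄₂)/SE = (42 - 32)/3.0416 = 3.2877
df = 47, t-critical = ±2.685
Decision: reject H₀

Answer: t = 3.2877, reject H₀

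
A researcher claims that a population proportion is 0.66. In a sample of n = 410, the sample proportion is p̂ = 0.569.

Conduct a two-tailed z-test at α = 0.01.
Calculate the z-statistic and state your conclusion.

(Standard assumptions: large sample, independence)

Answer: z = -3.8897, reject H₀

Derivation:
H₀: p = 0.66, H₁: p ≠ 0.66
Standard error: SE = √(p₀(1-p₀)/n) = √(0.66×0.34/410) = 0.023395
z-statistic: z = (p̂ - p₀)/SE = (0.569 - 0.66)/0.023395 = -3.8897
Critical value: z_0.005 = ±2.576
p-value = 0.0001
Decision: reject H₀ at α = 0.01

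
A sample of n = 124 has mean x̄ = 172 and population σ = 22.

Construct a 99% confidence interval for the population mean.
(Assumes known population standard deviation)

Answer: (166.9106, 177.0894)

Derivation:
Confidence level: 99%, α = 0.01
z_0.005 = 2.576
SE = σ/√n = 22/√124 = 1.9757
Margin of error = 2.576 × 1.9757 = 5.0894
CI: x̄ ± margin = 172 ± 5.0894
CI: (166.9106, 177.0894)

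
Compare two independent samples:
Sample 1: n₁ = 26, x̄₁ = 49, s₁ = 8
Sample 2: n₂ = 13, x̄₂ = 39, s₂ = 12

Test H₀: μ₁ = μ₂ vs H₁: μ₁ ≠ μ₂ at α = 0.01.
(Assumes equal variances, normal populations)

Pooled variance: s²_p = [25×8² + 12×12²]/(37) = 89.9459
s_p = 9.4840
SE = s_p×√(1/n₁ + 1/n₂) = 9.4840×√(1/26 + 1/13) = 3.2216
t = (x̄₁ - x̄₂)/SE = (49 - 39)/3.2216 = 3.1040
df = 37, t-critical = ±2.715
Decision: reject H₀

Answer: t = 3.1040, reject H₀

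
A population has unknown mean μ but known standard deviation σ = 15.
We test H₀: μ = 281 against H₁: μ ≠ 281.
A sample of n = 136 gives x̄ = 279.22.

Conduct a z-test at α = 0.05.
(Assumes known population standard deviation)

Answer: z = -1.3839, fail to reject H₀

Derivation:
Standard error: SE = σ/√n = 15/√136 = 1.2862
z-statistic: z = (x̄ - μ₀)/SE = (279.22 - 281)/1.2862 = -1.3839
Critical value: ±1.960
p-value = 0.1664
Decision: fail to reject H₀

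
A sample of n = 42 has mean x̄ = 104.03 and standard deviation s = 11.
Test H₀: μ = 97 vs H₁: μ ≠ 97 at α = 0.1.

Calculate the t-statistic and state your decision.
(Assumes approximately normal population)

df = n - 1 = 41
SE = s/√n = 11/√42 = 1.6973
t = (x̄ - μ₀)/SE = (104.03 - 97)/1.6973 = 4.1419
Critical value: t_{0.05,41} = ±1.683
p-value ≈ 0.0002
Decision: reject H₀

Answer: t = 4.1419, reject H₀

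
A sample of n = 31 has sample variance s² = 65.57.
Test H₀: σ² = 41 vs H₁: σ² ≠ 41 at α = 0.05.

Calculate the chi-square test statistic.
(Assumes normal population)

Answer: χ² = 47.9780, reject H₀

Derivation:
df = n - 1 = 30
χ² = (n-1)s²/σ₀² = 30×65.57/41 = 47.9780
Critical values: χ²_{0.975,30} = 16.791, χ²_{0.025,30} = 46.979
Rejection region: χ² < 16.791 or χ² > 46.979
Decision: reject H₀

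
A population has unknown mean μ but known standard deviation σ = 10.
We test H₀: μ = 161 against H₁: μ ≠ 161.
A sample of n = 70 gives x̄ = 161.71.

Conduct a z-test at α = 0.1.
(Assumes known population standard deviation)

Standard error: SE = σ/√n = 10/√70 = 1.1952
z-statistic: z = (x̄ - μ₀)/SE = (161.71 - 161)/1.1952 = 0.5940
Critical value: ±1.645
p-value = 0.5525
Decision: fail to reject H₀

Answer: z = 0.5940, fail to reject H₀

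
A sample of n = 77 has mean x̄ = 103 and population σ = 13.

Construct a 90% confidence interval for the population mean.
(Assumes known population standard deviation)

Answer: (100.5629, 105.4371)

Derivation:
Confidence level: 90%, α = 0.1
z_0.05 = 1.645
SE = σ/√n = 13/√77 = 1.4815
Margin of error = 1.645 × 1.4815 = 2.4371
CI: x̄ ± margin = 103 ± 2.4371
CI: (100.5629, 105.4371)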